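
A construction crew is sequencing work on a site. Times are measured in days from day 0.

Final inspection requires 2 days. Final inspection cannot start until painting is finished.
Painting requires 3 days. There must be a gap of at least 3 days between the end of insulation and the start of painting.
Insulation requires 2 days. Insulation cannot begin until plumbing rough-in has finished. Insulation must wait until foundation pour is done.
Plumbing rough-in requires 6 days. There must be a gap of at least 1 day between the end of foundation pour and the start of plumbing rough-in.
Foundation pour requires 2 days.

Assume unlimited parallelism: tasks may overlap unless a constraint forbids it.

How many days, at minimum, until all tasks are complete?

19

Nothing blocks foundation pour, so it runs from day 0 to day 2.
Plumbing rough-in waits on foundation pour (finishes day 2, plus 1-day gap → day 3), so it starts at day 3 and finishes at 3 + 6 = day 9.
For insulation: plumbing rough-in (finishes day 9); foundation pour (finishes day 2). Taking the maximum gives a start of day 9, and it finishes at 9 + 2 = day 11.
After insulation (finishes day 11, plus 3-day gap → day 14), painting can start at day 14 and finishes at day 17.
After painting (finishes day 17), final inspection can start at day 17 and finishes at day 19.
All tasks are finished once the last one completes. Finish times: Foundation pour at 2, Plumbing rough-in at 9, Insulation at 11, Painting at 17, Final inspection at 19. The latest is day 19.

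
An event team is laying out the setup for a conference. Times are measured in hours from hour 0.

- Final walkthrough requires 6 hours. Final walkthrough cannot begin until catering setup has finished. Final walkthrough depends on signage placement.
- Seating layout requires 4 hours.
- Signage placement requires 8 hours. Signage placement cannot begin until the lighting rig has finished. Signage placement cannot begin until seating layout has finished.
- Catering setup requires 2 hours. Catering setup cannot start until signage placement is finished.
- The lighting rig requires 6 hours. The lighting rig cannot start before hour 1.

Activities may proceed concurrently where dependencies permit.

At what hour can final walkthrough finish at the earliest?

Seating layout has no prerequisites, so it starts at hour 0 and finishes at hour 4.
The lighting rig cannot begin until its own release at hour 1. It runs from hour 1 to 1 + 6 = hour 7.
Signage placement needs all of the lighting rig (finishes hour 7); seating layout (finishes hour 4). That puts its earliest start at hour 7; it finishes at 7 + 8 = hour 15.
Catering setup cannot begin until signage placement (finishes hour 15). It runs from hour 15 to 15 + 2 = hour 17.
Final walkthrough needs all of catering setup (finishes hour 17); signage placement (finishes hour 15). That puts its earliest start at hour 17; it finishes at 17 + 6 = hour 23.

23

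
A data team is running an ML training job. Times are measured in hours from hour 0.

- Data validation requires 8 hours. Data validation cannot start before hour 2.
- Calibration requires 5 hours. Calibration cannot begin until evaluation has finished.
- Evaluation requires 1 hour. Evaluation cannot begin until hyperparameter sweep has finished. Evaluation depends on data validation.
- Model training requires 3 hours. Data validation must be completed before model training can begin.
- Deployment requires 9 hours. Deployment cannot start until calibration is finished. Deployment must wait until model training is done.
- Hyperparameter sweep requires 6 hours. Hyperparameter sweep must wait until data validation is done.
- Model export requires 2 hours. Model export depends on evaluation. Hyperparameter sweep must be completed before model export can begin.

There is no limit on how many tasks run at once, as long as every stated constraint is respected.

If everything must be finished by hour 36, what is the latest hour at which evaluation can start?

Deployment has no dependents, so it just needs to finish by hour 36. Starting by 36 − 9 = hour 27 achieves that.
Calibration feeds into deployment (must start by hour 27); so calibration must finish by hour 27 and therefore start by hour 22.
Model export has no dependents, so it just needs to finish by hour 36. Starting by 36 − 2 = hour 34 achieves that.
Evaluation must finish in time for calibration (must start by hour 22); model export (must start by hour 34). The tightest is hour 22, so evaluation must start by 22 − 1 = hour 21.

21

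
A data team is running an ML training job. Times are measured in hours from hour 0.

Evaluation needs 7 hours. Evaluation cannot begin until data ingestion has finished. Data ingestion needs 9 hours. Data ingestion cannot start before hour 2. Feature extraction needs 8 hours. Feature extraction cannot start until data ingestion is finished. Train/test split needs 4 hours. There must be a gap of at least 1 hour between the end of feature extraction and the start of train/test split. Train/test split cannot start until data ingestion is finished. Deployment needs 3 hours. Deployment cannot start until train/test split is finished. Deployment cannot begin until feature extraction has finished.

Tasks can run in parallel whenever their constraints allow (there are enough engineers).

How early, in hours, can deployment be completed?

Data ingestion waits on its own release at hour 2, so it starts at hour 2 and finishes at 2 + 9 = hour 11.
Feature extraction cannot begin until data ingestion (finishes hour 11). It runs from hour 11 to 11 + 8 = hour 19.
For train/test split: feature extraction (finishes hour 19, plus 1-hour gap → hour 20); data ingestion (finishes hour 11). Taking the maximum gives a start of hour 20, and it finishes at 20 + 4 = hour 24.
Deployment cannot start until train/test split (finishes hour 24); feature extraction (finishes hour 19). The controlling bound is hour 24, so deployment finishes at 24 + 3 = hour 27.

27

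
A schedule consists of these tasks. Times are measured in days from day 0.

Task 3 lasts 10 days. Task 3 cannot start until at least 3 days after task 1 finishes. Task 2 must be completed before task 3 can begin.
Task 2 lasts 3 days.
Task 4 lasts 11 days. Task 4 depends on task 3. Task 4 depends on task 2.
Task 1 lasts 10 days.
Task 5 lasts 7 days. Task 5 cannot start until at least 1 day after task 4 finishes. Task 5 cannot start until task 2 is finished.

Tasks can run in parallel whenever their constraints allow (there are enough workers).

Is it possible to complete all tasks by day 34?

No

Task 2 can start immediately at day 0; it finishes at day 3.
Task 1 has no prerequisites, so it starts at day 0 and finishes at day 10.
Task 3 has to wait for task 1 (finishes day 10, plus 3-day gap → day 13); task 2 (finishes day 3). The latest of these is day 13, so task 3 runs day 13 to 13 + 10 = day 23.
Task 4 cannot start until task 3 (finishes day 23); task 2 (finishes day 3). The controlling bound is day 23, so task 4 finishes at 23 + 11 = day 34.
Task 5 needs all of task 4 (finishes day 34, plus 1-day gap → day 35); task 2 (finishes day 3). That puts its earliest start at day 35; it finishes at 35 + 7 = day 42.
The earliest everything can be done is day 42, which is after the deadline of 34, so it is not possible.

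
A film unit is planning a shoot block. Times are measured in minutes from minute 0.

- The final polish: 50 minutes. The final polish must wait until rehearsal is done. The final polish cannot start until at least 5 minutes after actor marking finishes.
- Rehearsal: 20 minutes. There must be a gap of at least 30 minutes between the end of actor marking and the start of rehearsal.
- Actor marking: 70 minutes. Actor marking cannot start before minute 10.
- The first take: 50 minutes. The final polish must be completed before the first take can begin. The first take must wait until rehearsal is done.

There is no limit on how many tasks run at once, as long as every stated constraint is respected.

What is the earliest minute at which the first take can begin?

180

Actor marking waits on its own release at minute 10, so it starts at minute 10 and finishes at 10 + 70 = minute 80.
Rehearsal waits on actor marking (finishes minute 80, plus 30-minute gap → minute 110), so it starts at minute 110 and finishes at 110 + 20 = minute 130.
For the final polish: rehearsal (finishes minute 130); actor marking (finishes minute 80, plus 5-minute gap → minute 85). Taking the maximum gives a start of minute 130, and it finishes at 130 + 50 = minute 180.
The first take waits on the final polish (finishes minute 180); rehearsal (finishes minute 130). The latest of these is minute 180, which is the earliest the first take can start.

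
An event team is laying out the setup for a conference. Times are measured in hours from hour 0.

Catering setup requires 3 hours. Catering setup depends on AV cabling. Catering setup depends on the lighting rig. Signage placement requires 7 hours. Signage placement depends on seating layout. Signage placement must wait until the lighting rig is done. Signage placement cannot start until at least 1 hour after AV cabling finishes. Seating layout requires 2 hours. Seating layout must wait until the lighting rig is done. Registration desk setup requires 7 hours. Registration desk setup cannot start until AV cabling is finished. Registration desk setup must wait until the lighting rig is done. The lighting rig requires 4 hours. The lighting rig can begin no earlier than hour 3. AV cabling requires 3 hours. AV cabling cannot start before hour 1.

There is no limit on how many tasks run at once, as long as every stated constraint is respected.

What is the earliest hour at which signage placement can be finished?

16

AV cabling cannot begin until its own release at hour 1. It runs from hour 1 to 1 + 3 = hour 4.
After its own release at hour 3, the lighting rig can start at hour 3 and finishes at hour 7.
Seating layout waits on the lighting rig (finishes hour 7), so it starts at hour 7 and finishes at 7 + 2 = hour 9.
Signage placement cannot start until seating layout (finishes hour 9); the lighting rig (finishes hour 7); AV cabling (finishes hour 4, plus 1-hour gap → hour 5). The controlling bound is hour 9, so signage placement finishes at 9 + 7 = hour 16.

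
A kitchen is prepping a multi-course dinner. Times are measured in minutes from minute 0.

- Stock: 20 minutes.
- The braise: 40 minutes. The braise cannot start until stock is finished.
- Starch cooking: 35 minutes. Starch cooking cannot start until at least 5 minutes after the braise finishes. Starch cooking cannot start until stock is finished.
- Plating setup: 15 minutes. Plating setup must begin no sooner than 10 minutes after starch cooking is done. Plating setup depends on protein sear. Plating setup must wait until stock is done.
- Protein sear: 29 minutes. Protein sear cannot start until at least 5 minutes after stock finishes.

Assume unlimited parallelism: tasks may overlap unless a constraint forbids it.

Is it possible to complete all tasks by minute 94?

No

Stock can start immediately at minute 0; it finishes at minute 20.
After stock (finishes minute 20, plus 5-minute gap → minute 25), protein sear can start at minute 25 and finishes at minute 54.
The braise cannot begin until stock (finishes minute 20). It runs from minute 20 to 20 + 40 = minute 60.
Starch cooking needs all of the braise (finishes minute 60, plus 5-minute gap → minute 65); stock (finishes minute 20). That puts its earliest start at minute 65; it finishes at 65 + 35 = minute 100.
Plating setup has to wait for starch cooking (finishes minute 100, plus 10-minute gap → minute 110); protein sear (finishes minute 54); stock (finishes minute 20). The latest of these is minute 110, so plating setup runs minute 110 to 110 + 15 = minute 125.
The earliest everything can be done is minute 125, which is after the deadline of 94, so it is not possible.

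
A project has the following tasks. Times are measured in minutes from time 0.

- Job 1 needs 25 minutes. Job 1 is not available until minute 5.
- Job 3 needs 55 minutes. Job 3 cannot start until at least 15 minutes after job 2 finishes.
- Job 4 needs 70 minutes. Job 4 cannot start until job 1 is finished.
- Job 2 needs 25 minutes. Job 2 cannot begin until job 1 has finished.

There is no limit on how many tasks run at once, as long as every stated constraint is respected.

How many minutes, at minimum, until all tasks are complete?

125

After its own release at minute 5, job 1 can start at minute 5 and finishes at minute 30.
Job 4 waits on job 1 (finishes minute 30), so it starts at minute 30 and finishes at 30 + 70 = minute 100.
After job 1 (finishes minute 30), job 2 can start at minute 30 and finishes at minute 55.
After job 2 (finishes minute 55, plus 15-minute gap → minute 70), job 3 can start at minute 70 and finishes at minute 125.
All tasks are finished once the last one completes. Finish times: Job 1 at 30, Job 2 at 55, Job 3 at 125, Job 4 at 100. The latest is minute 125.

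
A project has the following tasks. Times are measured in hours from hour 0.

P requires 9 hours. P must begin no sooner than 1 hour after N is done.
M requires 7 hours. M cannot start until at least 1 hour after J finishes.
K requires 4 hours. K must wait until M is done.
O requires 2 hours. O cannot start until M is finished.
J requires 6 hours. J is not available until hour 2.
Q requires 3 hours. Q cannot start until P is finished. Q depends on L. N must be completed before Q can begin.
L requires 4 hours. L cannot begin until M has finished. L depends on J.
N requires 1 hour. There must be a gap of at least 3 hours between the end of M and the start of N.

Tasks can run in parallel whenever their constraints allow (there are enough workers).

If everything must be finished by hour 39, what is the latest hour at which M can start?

15

To finish by hour 39, K (duration 4) must start no later than hour 35.
To finish by hour 39, Q (duration 3) must start no later than hour 36.
L must finish before Q (must start by hour 36). With a 4-hour duration, L must start by 36 − 4 = hour 32.
P must finish before Q (must start by hour 36). With a 9-hour duration, P must start by 36 − 9 = hour 27.
N must finish in time for P (must start by hour 27, minus 1-hour gap → hour 26); Q (must start by hour 36). The tightest is hour 26, so N must start by 26 − 1 = hour 25.
To finish by hour 39, O (duration 2) must start no later than hour 37.
M must finish in time for K (must start by hour 35); L (must start by hour 32); N (must start by hour 25, minus 3-hour gap → hour 22); O (must start by hour 37). The tightest is hour 22, so M must start by 22 − 7 = hour 15.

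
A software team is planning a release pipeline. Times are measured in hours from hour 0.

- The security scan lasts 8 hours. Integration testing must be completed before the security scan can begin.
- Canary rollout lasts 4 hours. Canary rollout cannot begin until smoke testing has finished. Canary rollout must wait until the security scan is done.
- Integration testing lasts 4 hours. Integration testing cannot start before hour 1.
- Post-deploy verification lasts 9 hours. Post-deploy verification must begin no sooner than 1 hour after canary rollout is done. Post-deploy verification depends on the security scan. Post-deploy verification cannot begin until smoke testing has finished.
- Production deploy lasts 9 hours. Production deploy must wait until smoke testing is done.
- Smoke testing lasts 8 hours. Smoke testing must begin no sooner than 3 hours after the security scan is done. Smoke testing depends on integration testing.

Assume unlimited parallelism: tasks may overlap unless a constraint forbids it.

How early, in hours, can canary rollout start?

Integration testing cannot begin until its own release at hour 1. It runs from hour 1 to 1 + 4 = hour 5.
The security scan waits on integration testing (finishes hour 5), so it starts at hour 5 and finishes at 5 + 8 = hour 13.
For smoke testing: the security scan (finishes hour 13, plus 3-hour gap → hour 16); integration testing (finishes hour 5). Taking the maximum gives a start of hour 16, and it finishes at 16 + 8 = hour 24.
Canary rollout waits on smoke testing (finishes hour 24); the security scan (finishes hour 13). The latest of these is hour 24, which is the earliest canary rollout can start.

24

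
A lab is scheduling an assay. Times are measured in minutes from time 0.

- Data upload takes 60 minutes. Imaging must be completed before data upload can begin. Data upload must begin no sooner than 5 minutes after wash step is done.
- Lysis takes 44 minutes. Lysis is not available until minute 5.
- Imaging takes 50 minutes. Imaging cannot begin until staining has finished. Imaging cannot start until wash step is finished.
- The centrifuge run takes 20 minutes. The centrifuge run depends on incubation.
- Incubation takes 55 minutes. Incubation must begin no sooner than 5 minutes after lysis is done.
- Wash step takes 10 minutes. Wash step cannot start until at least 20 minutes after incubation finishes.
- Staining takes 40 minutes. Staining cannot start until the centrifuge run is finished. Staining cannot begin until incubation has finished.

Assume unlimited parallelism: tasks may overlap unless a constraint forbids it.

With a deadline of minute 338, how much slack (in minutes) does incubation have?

59

After its own release at minute 5, lysis can start at minute 5 and finishes at minute 49.
After lysis (finishes minute 49, plus 5-minute gap → minute 54), incubation can start at minute 54 and finishes at minute 109.

Working backward from the deadline:
To finish by minute 338, data upload (duration 60) must start no later than minute 278.
Since data upload (must start by minute 278) depends on it, imaging must finish by minute 278. Backing off its 50-minute duration gives a latest start of minute 228.
Since imaging (must start by minute 228) depends on it, staining must finish by minute 228. Backing off its 40-minute duration gives a latest start of minute 188.
Since staining (must start by minute 188) depends on it, the centrifuge run must finish by minute 188. Backing off its 20-minute duration gives a latest start of minute 168.
For wash step: imaging (must start by minute 228); data upload (must start by minute 278, minus 5-minute gap → minute 273). The most restrictive is minute 228; with a 10-minute duration, wash step must start by minute 218.
Incubation must finish in time for the centrifuge run (must start by minute 168); wash step (must start by minute 218, minus 20-minute gap → minute 198); staining (must start by minute 188). The tightest is minute 168, so incubation must start by 168 − 55 = minute 113.
So incubation can start as early as minute 54 and as late as minute 113, giving 113 − 54 = 59 minutes of slack.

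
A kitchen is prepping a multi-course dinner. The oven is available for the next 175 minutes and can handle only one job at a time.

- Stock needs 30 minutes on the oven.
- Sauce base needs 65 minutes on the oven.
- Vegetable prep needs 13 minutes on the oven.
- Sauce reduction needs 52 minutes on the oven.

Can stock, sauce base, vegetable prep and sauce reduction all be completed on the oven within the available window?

Yes

Running back to back, the jobs need 30 + 65 + 13 + 52 = 160 minutes on the oven.
Since 160 ≤ 175, they fit within the window.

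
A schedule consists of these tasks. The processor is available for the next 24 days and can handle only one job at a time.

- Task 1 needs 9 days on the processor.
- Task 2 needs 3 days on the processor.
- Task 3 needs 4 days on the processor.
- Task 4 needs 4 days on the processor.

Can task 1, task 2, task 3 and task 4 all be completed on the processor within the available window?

Running back to back, the jobs need 9 + 3 + 4 + 4 = 20 days on the processor.
Since 20 ≤ 24, they fit within the window.

Yes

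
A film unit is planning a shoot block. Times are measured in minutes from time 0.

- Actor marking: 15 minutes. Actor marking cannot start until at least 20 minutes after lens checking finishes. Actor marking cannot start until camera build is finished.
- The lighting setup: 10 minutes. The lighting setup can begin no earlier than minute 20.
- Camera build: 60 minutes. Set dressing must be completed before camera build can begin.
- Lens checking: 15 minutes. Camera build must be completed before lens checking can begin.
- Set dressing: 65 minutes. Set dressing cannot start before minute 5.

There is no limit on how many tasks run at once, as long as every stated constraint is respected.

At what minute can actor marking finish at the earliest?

After its own release at minute 5, set dressing can start at minute 5 and finishes at minute 70.
After set dressing (finishes minute 70), camera build can start at minute 70 and finishes at minute 130.
After camera build (finishes minute 130), lens checking can start at minute 130 and finishes at minute 145.
Actor marking cannot start until lens checking (finishes minute 145, plus 20-minute gap → minute 165); camera build (finishes minute 130). The controlling bound is minute 165, so actor marking finishes at 165 + 15 = minute 180.

180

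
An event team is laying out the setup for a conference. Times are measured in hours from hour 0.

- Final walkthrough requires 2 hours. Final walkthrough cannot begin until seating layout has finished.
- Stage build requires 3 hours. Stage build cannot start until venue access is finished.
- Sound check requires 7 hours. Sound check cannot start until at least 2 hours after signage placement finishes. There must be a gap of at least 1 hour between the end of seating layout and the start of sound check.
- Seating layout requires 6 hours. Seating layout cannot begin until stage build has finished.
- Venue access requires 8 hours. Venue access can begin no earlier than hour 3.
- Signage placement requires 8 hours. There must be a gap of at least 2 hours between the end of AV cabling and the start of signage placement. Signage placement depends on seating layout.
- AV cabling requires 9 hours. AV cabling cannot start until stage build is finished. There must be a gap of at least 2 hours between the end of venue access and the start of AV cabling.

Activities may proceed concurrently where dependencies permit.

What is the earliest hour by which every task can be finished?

Venue access cannot begin until its own release at hour 3. It runs from hour 3 to 3 + 8 = hour 11.
After venue access (finishes hour 11), stage build can start at hour 11 and finishes at hour 14.
After stage build (finishes hour 14), seating layout can start at hour 14 and finishes at hour 20.
Final walkthrough waits on seating layout (finishes hour 20), so it starts at hour 20 and finishes at 20 + 2 = hour 22.
For AV cabling: stage build (finishes hour 14); venue access (finishes hour 11, plus 2-hour gap → hour 13). Taking the maximum gives a start of hour 14, and it finishes at 14 + 9 = hour 23.
Signage placement needs all of AV cabling (finishes hour 23, plus 2-hour gap → hour 25); seating layout (finishes hour 20). That puts its earliest start at hour 25; it finishes at 25 + 8 = hour 33.
For sound check: signage placement (finishes hour 33, plus 2-hour gap → hour 35); seating layout (finishes hour 20, plus 1-hour gap → hour 21). Taking the maximum gives a start of hour 35, and it finishes at 35 + 7 = hour 42.
All tasks are finished once the last one completes. Finish times: Venue access at 11, Stage build at 14, AV cabling at 23, Seating layout at 20, Signage placement at 33, Sound check at 42, Final walkthrough at 22. The latest is hour 42.

42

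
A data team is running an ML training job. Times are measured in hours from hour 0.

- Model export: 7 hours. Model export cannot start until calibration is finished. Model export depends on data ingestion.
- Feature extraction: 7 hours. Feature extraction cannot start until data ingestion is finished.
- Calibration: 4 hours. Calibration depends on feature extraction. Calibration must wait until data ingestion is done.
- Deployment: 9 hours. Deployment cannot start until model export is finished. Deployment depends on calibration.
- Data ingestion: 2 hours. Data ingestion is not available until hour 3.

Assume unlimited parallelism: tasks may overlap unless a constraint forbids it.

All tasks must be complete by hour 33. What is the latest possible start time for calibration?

Deployment must finish by hour 33; it takes 9 hours, so it must start by 33 − 9 = hour 24.
Model export feeds into deployment (must start by hour 24); so model export must finish by hour 24 and therefore start by hour 17.
Calibration must finish in time for model export (must start by hour 17); deployment (must start by hour 24). The tightest is hour 17, so calibration must start by 17 − 4 = hour 13.

13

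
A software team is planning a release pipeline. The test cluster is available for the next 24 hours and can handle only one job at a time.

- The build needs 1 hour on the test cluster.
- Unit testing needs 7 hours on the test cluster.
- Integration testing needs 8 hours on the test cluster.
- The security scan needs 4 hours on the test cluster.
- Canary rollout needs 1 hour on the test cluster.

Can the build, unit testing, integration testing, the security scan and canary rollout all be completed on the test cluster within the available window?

Yes

Running back to back, the jobs need 1 + 7 + 8 + 4 + 1 = 21 hours on the test cluster.
Since 21 ≤ 24, they fit within the window.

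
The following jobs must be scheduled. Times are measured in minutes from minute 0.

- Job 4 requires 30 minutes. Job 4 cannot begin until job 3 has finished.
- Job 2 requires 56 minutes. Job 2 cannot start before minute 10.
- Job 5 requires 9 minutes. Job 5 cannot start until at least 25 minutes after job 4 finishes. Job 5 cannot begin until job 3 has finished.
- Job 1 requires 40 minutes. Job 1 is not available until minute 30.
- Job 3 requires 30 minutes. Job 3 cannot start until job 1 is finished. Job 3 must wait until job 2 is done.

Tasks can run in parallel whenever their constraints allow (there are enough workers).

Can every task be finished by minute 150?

Job 2 cannot begin until its own release at minute 10. It runs from minute 10 to 10 + 56 = minute 66.
Job 1 waits on its own release at minute 30, so it starts at minute 30 and finishes at 30 + 40 = minute 70.
Job 3 has to wait for job 1 (finishes minute 70); job 2 (finishes minute 66). The latest of these is minute 70, so job 3 runs minute 70 to 70 + 30 = minute 100.
Job 4 waits on job 3 (finishes minute 100), so it starts at minute 100 and finishes at 100 + 30 = minute 130.
Job 5 cannot start until job 4 (finishes minute 130, plus 25-minute gap → minute 155); job 3 (finishes minute 100). The controlling bound is minute 155, so job 5 finishes at 155 + 9 = minute 164.
The earliest everything can be done is minute 164, which is after the deadline of 150, so it is not possible.

No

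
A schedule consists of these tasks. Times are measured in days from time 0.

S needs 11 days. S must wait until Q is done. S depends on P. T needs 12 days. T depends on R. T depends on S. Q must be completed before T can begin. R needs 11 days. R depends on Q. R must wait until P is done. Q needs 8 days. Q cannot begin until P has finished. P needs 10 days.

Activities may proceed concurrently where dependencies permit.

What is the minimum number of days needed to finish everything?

P can start immediately at day 0; it finishes at day 10.
After P (finishes day 10), Q can start at day 10 and finishes at day 18.
S cannot start until Q (finishes day 18); P (finishes day 10). The controlling bound is day 18, so S finishes at 18 + 11 = day 29.
R needs all of Q (finishes day 18); P (finishes day 10). That puts its earliest start at day 18; it finishes at 18 + 11 = day 29.
T cannot start until R (finishes day 29); S (finishes day 29); Q (finishes day 18). The controlling bound is day 29, so T finishes at 29 + 12 = day 41.
All tasks are finished once the last one completes. Finish times: P at 10, Q at 18, R at 29, S at 29, T at 41. The latest is day 41.

41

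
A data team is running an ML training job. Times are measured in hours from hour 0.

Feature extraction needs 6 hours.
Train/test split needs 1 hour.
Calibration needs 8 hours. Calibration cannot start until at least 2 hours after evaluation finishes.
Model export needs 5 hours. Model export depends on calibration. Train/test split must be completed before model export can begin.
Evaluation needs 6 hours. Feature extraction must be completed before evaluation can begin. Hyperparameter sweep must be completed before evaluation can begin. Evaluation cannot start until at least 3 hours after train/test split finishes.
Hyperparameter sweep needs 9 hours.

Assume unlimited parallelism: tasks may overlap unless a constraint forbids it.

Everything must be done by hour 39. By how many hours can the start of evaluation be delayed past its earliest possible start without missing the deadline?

Hyperparameter sweep can start immediately at hour 0; it finishes at hour 9.
Nothing blocks train/test split, so it runs from hour 0 to hour 1.
Feature extraction has no prerequisites, so it starts at hour 0 and finishes at hour 6.
Evaluation has to wait for feature extraction (finishes hour 6); hyperparameter sweep (finishes hour 9); train/test split (finishes hour 1, plus 3-hour gap → hour 4). The latest of these is hour 9, so evaluation runs hour 9 to 9 + 6 = hour 15.

Working backward from the deadline:
Model export has no dependents, so it just needs to finish by hour 39. Starting by 39 − 5 = hour 34 achieves that.
Calibration must finish before model export (must start by hour 34). With an 8-hour duration, calibration must start by 34 − 8 = hour 26.
Evaluation has to be done before calibration (must start by hour 26, minus 2-hour gap → hour 24). That means finishing by hour 24, i.e. starting by 24 − 6 = hour 18.
So evaluation can start as early as hour 9 and as late as hour 18, giving 18 − 9 = 9 hours of slack.

9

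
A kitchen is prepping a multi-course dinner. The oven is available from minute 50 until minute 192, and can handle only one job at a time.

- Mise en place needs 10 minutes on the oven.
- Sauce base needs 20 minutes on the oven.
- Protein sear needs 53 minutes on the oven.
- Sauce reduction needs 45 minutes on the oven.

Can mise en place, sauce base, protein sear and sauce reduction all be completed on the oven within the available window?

Yes

The oven window is 192 − 50 = 142 minutes.
Running back to back, the jobs need 10 + 20 + 53 + 45 = 128 minutes on the oven.
Since 128 ≤ 142, they fit within the window.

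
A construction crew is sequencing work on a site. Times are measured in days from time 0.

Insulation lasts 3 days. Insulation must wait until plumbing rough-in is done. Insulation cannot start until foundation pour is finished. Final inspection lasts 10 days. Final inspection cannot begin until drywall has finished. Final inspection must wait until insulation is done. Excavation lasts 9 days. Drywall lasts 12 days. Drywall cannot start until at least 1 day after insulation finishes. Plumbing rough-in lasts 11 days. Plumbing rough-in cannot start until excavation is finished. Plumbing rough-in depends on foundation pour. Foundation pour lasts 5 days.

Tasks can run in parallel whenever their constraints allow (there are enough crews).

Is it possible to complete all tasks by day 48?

Foundation pour has no prerequisites, so it starts at day 0 and finishes at day 5.
Excavation can start immediately at day 0; it finishes at day 9.
For plumbing rough-in: excavation (finishes day 9); foundation pour (finishes day 5). Taking the maximum gives a start of day 9, and it finishes at 9 + 11 = day 20.
Insulation has to wait for plumbing rough-in (finishes day 20); foundation pour (finishes day 5). The latest of these is day 20, so insulation runs day 20 to 20 + 3 = day 23.
Drywall cannot begin until insulation (finishes day 23, plus 1-day gap → day 24). It runs from day 24 to 24 + 12 = day 36.
Final inspection has to wait for drywall (finishes day 36); insulation (finishes day 23). The latest of these is day 36, so final inspection runs day 36 to 36 + 10 = day 46.
Every task is finished by day 46, which is no later than the deadline of 48, so the schedule is feasible.

Yes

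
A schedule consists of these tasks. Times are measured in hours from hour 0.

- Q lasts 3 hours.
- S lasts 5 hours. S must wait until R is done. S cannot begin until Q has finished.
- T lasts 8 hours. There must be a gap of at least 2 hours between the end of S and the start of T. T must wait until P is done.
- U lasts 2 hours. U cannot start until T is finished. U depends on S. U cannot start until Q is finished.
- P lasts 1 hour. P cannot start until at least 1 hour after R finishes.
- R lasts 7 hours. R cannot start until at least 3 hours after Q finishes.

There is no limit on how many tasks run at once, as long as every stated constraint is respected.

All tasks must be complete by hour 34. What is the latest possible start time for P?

Nothing follows U; the deadline of hour 34 is its only limit. It must start by 34 − 2 = hour 32.
T must finish before U (must start by hour 32). With an 8-hour duration, T must start by 32 − 8 = hour 24.
Since T (must start by hour 24) depends on it, P must finish by hour 24. Backing off its 1-hour duration gives a latest start of hour 23.

23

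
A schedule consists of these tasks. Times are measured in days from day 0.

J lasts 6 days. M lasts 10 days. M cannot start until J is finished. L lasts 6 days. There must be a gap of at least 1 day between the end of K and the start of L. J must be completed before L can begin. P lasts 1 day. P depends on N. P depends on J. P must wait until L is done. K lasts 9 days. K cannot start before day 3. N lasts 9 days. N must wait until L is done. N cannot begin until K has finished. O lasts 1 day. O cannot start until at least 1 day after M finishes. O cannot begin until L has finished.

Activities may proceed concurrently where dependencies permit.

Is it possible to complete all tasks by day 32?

K waits on its own release at day 3, so it starts at day 3 and finishes at 3 + 9 = day 12.
Nothing blocks J, so it runs from day 0 to day 6.
M waits on J (finishes day 6), so it starts at day 6 and finishes at 6 + 10 = day 16.
L needs all of K (finishes day 12, plus 1-day gap → day 13); J (finishes day 6). That puts its earliest start at day 13; it finishes at 13 + 6 = day 19.
For O: M (finishes day 16, plus 1-day gap → day 17); L (finishes day 19). Taking the maximum gives a start of day 19, and it finishes at 19 + 1 = day 20.
For N: L (finishes day 19); K (finishes day 12). Taking the maximum gives a start of day 19, and it finishes at 19 + 9 = day 28.
P has to wait for N (finishes day 28); J (finishes day 6); L (finishes day 19). The latest of these is day 28, so P runs day 28 to 28 + 1 = day 29.
Every task is finished by day 29, which is no later than the deadline of 32, so the schedule is feasible.

Yes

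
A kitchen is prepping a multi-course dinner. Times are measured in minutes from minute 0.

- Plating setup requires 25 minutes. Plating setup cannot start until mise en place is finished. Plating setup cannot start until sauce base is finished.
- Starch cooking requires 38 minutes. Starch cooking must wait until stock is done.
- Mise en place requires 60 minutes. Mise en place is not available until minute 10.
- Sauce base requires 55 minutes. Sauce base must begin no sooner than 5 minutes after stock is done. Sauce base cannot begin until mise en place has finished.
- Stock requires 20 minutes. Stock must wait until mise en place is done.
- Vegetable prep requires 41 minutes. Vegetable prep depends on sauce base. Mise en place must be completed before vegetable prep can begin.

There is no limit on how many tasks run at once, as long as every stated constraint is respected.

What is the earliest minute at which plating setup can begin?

Mise en place waits on its own release at minute 10, so it starts at minute 10 and finishes at 10 + 60 = minute 70.
After mise en place (finishes minute 70), stock can start at minute 70 and finishes at minute 90.
Sauce base cannot start until stock (finishes minute 90, plus 5-minute gap → minute 95); mise en place (finishes minute 70). The controlling bound is minute 95, so sauce base finishes at 95 + 55 = minute 150.
Plating setup waits on mise en place (finishes minute 70); sauce base (finishes minute 150). The latest of these is minute 150, which is the earliest plating setup can start.

150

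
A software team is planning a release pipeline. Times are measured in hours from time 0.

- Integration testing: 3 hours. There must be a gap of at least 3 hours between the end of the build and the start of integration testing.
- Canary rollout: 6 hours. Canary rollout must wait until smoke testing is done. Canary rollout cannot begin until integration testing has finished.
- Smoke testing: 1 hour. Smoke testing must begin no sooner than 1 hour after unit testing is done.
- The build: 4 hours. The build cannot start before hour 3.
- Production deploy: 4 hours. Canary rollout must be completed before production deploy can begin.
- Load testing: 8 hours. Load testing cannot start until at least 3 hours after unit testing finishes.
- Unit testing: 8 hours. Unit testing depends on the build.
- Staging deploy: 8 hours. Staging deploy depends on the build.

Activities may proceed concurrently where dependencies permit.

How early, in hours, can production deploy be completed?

27

The build cannot begin until its own release at hour 3. It runs from hour 3 to 3 + 4 = hour 7.
After the build (finishes hour 7, plus 3-hour gap → hour 10), integration testing can start at hour 10 and finishes at hour 13.
Unit testing waits on the build (finishes hour 7), so it starts at hour 7 and finishes at 7 + 8 = hour 15.
After unit testing (finishes hour 15, plus 1-hour gap → hour 16), smoke testing can start at hour 16 and finishes at hour 17.
Canary rollout cannot start until smoke testing (finishes hour 17); integration testing (finishes hour 13). The controlling bound is hour 17, so canary rollout finishes at 17 + 6 = hour 23.
Production deploy waits on canary rollout (finishes hour 23), so it starts at hour 23 and finishes at 23 + 4 = hour 27.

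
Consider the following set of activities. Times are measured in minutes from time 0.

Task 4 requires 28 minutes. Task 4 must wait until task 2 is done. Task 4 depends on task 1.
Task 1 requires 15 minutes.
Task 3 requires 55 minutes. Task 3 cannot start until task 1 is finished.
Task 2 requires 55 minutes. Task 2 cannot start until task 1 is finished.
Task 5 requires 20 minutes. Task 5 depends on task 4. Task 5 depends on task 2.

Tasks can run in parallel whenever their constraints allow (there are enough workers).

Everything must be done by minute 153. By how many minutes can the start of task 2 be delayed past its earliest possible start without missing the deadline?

Task 1 has no prerequisites, so it starts at minute 0 and finishes at minute 15.
After task 1 (finishes minute 15), task 2 can start at minute 15 and finishes at minute 70.

Working backward from the deadline:
Task 5 must finish by minute 153; it takes 20 minutes, so it must start by 153 − 20 = minute 133.
Since task 5 (must start by minute 133) depends on it, task 4 must finish by minute 133. Backing off its 28-minute duration gives a latest start of minute 105.
Task 2 has several dependents: task 4 (must start by minute 105); task 5 (must start by minute 133). The earliest of those limits is minute 105, so task 2 must start by 105 − 55 = minute 50.
So task 2 can start as early as minute 15 and as late as minute 50, giving 50 − 15 = 35 minutes of slack.

35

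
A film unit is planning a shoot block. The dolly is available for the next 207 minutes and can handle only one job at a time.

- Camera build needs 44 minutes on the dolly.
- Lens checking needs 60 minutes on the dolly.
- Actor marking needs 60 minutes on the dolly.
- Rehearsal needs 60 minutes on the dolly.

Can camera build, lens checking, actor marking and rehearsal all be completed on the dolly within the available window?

Running back to back, the jobs need 44 + 60 + 60 + 60 = 224 minutes on the dolly.
Since 224 > 207, they cannot all fit.

No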